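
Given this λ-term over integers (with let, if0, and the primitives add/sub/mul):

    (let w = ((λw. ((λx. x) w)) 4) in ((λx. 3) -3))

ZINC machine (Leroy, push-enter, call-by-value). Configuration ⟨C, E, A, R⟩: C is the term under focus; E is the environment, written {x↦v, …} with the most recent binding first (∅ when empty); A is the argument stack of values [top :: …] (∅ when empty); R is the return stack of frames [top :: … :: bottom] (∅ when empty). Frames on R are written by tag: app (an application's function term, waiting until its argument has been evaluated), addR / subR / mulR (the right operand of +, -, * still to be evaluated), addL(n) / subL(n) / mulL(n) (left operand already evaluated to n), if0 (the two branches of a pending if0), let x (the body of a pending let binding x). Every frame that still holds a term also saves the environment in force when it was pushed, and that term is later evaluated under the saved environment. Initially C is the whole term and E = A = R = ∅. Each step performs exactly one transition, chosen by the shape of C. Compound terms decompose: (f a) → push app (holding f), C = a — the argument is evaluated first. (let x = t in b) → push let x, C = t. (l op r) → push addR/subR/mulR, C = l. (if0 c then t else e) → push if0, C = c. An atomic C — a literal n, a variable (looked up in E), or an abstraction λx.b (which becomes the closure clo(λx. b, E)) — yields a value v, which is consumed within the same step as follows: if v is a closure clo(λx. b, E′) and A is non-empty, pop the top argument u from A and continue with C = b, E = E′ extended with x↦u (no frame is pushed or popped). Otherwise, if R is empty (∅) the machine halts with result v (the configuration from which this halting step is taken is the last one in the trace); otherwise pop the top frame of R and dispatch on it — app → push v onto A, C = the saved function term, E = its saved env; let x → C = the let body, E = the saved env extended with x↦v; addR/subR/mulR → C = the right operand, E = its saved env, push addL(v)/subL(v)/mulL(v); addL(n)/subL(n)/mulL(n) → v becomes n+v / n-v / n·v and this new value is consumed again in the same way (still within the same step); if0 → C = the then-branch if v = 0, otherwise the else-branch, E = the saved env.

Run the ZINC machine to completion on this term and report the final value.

Answer: 3

Execution trace:
step 0: ⟨C=(let w = ((λw. ((λx. x) w)) 4) in ((λx. 3) -3)); E=∅; A=∅; R=∅⟩
step 1: ⟨C=((λw. ((λx. x) w)) 4); E=∅; A=∅; R=[let w]⟩
step 2: ⟨C=4; E=∅; A=∅; R=[app :: let w]⟩
step 3: ⟨C=(λw. ((λx. x) w)); E=∅; A=[4]; R=[let w]⟩
step 4: ⟨C=((λx. x) w); E={w↦4}; A=∅; R=[let w]⟩
step 5: ⟨C=w; E={w↦4}; A=∅; R=[app :: let w]⟩
step 6: ⟨C=(λx. x); E={w↦4}; A=[4]; R=[let w]⟩
step 7: ⟨C=x; E={x↦4, w↦4}; A=∅; R=[let w]⟩
step 8: ⟨C=((λx. 3) -3); E={w↦4}; A=∅; R=∅⟩
step 9: ⟨C=-3; E={w↦4}; A=∅; R=[app]⟩
step 10: ⟨C=(λx. 3); E={w↦4}; A=[-3]; R=∅⟩
step 11: ⟨C=3; E={x↦-3, w↦4}; A=∅; R=∅⟩
→ final value 3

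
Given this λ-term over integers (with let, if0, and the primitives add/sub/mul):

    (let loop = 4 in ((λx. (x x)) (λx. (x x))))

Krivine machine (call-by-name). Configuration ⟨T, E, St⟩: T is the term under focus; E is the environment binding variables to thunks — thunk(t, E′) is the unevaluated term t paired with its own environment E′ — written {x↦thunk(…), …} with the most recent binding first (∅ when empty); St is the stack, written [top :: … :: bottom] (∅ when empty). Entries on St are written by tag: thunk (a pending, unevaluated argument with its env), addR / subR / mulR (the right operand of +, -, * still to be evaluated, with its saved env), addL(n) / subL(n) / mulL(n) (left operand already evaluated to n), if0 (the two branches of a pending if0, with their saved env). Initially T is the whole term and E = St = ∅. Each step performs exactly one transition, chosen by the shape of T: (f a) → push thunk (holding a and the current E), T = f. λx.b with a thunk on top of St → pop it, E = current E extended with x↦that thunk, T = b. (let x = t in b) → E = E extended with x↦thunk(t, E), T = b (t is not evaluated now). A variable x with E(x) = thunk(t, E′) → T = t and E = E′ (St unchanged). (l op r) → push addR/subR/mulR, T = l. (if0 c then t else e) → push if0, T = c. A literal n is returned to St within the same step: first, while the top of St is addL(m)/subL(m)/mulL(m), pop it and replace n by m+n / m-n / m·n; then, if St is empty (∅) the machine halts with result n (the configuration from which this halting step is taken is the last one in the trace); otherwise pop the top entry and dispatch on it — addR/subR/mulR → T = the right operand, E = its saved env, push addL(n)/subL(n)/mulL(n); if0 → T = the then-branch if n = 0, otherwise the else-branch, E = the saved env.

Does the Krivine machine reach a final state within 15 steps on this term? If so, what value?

Answer: DIVERGES (no final state within 15 steps)

Derivation:
t=0: <T=(let loop = 4 in ((λx. (x x)) (λx. (x x)))), E=∅, St=∅>
t=1: <T=((λx. (x x)) (λx. (x x))), E={loop↦thunk(4, ∅)}, St=∅>
t=2: <T=(λx. (x x)), E={loop↦thunk(4, ∅)}, St=[thunk]>
t=3: <T=(x x), E={x↦thunk((λx. (x x)), {loop↦thunk(4, ∅)}), loop↦thunk(4, ∅)}, St=∅>
t=4: <T=x, E={x↦thunk((λx. (x x)), {loop↦thunk(4, ∅)}), loop↦thunk(4, ∅)}, St=[thunk]>
t=5: <T=(λx. (x x)), E={loop↦thunk(4, ∅)}, St=[thunk]>
t=6: <T=(x x), E={x↦thunk(x, {x↦thunk((λx. (x x)), {loop↦thunk(4, ∅)}), loop↦thunk(4, ∅)}), loop↦thunk(4, ∅)}, St=∅>
t=7: <T=x, E={x↦thunk(x, {x↦thunk((λx. (x x)), {loop↦thunk(4, ∅)}), loop↦thunk(4, ∅)}), loop↦thunk(4, ∅)}, St=[thunk]>
t=8: <T=x, E={x↦thunk((λx. (x x)), {loop↦thunk(4, ∅)}), loop↦thunk(4, ∅)}, St=[thunk]>
t=9: <T=(λx. (x x)), E={loop↦thunk(4, ∅)}, St=[thunk]>
t=10: <T=(x x), E={x↦thunk(x, {x↦thunk(x, {x↦thunk((λx. (x x)), {loop↦thunk(4, ∅)}), loop↦thunk(4, ∅)}), loop↦thunk(4, ∅)}), loop↦thunk(4, ∅)}, St=∅>
t=11: <T=x, E={x↦thunk(x, {x↦thunk(x, {x↦thunk((λx. (x x)), {loop↦thunk(4, ∅)}), loop↦thunk(4, ∅)}), loop↦thunk(4, ∅)}), loop↦thunk(4, ∅)}, St=[thunk]>
t=12: <T=x, E={x↦thunk(x, {x↦thunk((λx. (x x)), {loop↦thunk(4, ∅)}), loop↦thunk(4, ∅)}), loop↦thunk(4, ∅)}, St=[thunk]>
t=13: <T=x, E={x↦thunk((λx. (x x)), {loop↦thunk(4, ∅)}), loop↦thunk(4, ∅)}, St=[thunk]>
t=14: <T=(λx. (x x)), E={loop↦thunk(4, ∅)}, St=[thunk]>
t=15: <T=(x x), E={x↦thunk(x, {x↦thunk(x, {x↦thunk(x, {x↦thunk((λx. (x x)), {loop↦thunk(4, ∅)}), loop↦thunk(4, ∅)}), loop↦thunk(4, ∅)}), loop↦thunk(4, ∅)}), loop↦thunk(4, ∅)}, St=∅>
→ 15 transitions taken and the configuration is still not final: no result within 15 steps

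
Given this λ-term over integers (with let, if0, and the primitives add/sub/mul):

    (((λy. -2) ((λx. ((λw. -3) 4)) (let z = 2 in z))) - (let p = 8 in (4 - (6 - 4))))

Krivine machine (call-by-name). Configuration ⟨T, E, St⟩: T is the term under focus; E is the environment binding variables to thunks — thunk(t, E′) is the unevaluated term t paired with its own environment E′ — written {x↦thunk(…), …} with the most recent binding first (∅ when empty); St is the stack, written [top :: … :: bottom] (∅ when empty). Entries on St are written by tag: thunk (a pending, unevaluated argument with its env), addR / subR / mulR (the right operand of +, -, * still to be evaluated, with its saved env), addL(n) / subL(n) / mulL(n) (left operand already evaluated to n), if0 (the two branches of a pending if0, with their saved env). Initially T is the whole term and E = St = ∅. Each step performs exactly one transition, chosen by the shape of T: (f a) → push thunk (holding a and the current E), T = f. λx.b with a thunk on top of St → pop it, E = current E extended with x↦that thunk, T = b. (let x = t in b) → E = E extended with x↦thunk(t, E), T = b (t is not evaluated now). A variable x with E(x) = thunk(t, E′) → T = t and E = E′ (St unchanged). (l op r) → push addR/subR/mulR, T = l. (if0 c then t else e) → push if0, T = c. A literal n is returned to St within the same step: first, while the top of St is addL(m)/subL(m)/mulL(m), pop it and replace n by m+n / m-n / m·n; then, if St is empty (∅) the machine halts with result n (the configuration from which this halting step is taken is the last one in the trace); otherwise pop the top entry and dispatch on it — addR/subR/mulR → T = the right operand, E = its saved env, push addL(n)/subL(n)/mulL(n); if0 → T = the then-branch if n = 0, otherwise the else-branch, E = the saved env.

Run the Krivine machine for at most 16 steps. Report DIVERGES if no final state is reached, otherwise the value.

[0] [T=(((λy. -2) ((λx. ((λw. -3) 4)) (let z = 2 in z))) - (let p = 8 in (4 - (6 - 4)))) | E=∅ | St=∅]
[1] [T=((λy. -2) ((λx. ((λw. -3) 4)) (let z = 2 in z))) | E=∅ | St=[subR]]
[2] [T=(λy. -2) | E=∅ | St=[thunk :: subR]]
[3] [T=-2 | E={y↦thunk(((λx. ((λw. -3) 4)) (let z = 2 in z)), ∅)} | St=[subR]]
[4] [T=(let p = 8 in (4 - (6 - 4))) | E=∅ | St=[subL(-2)]]
[5] [T=(4 - (6 - 4)) | E={p↦thunk(8, ∅)} | St=[subL(-2)]]
[6] [T=4 | E={p↦thunk(8, ∅)} | St=[subR :: subL(-2)]]
[7] [T=(6 - 4) | E={p↦thunk(8, ∅)} | St=[subL(4) :: subL(-2)]]
[8] [T=6 | E={p↦thunk(8, ∅)} | St=[subR :: subL(4) :: subL(-2)]]
[9] [T=4 | E={p↦thunk(8, ∅)} | St=[subL(6) :: subL(4) :: subL(-2)]]
→ final value -4

Answer: -4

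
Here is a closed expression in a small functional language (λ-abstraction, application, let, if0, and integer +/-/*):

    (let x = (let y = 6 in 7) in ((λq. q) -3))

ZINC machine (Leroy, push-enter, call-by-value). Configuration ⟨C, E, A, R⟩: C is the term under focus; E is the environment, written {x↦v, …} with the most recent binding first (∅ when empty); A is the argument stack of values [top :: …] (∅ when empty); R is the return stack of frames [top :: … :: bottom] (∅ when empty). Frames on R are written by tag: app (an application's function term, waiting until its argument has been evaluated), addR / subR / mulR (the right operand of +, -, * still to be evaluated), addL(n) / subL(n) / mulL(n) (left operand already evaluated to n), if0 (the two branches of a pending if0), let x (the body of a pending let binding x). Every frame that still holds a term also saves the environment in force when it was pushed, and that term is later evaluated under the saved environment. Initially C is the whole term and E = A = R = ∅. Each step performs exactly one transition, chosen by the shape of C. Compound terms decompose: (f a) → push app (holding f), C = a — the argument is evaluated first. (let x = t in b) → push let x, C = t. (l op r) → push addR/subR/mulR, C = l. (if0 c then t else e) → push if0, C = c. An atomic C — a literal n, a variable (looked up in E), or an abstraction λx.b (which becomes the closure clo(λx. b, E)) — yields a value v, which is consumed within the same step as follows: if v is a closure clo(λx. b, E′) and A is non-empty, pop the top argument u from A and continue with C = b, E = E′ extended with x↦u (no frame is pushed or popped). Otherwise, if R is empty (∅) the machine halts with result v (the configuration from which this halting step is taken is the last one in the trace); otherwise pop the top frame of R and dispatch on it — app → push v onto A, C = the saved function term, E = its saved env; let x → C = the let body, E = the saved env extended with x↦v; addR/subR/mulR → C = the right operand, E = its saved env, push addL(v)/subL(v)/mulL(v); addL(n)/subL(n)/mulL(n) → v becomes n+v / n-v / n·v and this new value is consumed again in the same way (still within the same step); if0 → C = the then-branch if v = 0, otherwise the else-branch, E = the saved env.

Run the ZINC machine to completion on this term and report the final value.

Answer: -3

Execution trace:
step 0: [C=(let x = (let y = 6 in 7) in ((λq. q) -3)) | E=∅ | A=∅ | R=∅]
step 1: [C=(let y = 6 in 7) | E=∅ | A=∅ | R=[let x]]
step 2: [C=6 | E=∅ | A=∅ | R=[let y :: let x]]
step 3: [C=7 | E={y↦6} | A=∅ | R=[let x]]
step 4: [C=((λq. q) -3) | E={x↦7} | A=∅ | R=∅]
step 5: [C=-3 | E={x↦7} | A=∅ | R=[app]]
step 6: [C=(λq. q) | E={x↦7} | A=[-3] | R=∅]
step 7: [C=q | E={q↦-3, x↦7} | A=∅ | R=∅]
→ final value -3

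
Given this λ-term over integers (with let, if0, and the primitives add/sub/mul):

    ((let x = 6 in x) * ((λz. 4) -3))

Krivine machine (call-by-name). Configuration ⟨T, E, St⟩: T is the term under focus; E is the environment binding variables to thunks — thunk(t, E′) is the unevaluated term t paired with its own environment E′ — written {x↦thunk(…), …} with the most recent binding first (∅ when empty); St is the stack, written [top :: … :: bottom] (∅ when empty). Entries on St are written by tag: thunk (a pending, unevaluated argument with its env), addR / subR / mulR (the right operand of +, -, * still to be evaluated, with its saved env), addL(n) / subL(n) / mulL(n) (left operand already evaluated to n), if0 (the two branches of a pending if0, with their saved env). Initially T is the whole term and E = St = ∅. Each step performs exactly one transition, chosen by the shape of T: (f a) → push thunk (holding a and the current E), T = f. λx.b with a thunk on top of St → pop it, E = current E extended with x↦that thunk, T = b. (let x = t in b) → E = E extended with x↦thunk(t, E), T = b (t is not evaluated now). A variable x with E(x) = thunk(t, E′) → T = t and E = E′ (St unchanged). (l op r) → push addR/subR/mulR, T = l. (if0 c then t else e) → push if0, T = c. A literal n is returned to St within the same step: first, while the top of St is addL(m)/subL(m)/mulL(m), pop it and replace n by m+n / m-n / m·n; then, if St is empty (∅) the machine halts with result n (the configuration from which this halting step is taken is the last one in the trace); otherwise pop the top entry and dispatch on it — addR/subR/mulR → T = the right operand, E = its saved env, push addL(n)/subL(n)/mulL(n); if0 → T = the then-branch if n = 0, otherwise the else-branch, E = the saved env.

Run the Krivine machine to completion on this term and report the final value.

step 0: [T=((let x = 6 in x) * ((λz. 4) -3)) | E=∅ | St=∅]
step 1: [T=(let x = 6 in x) | E=∅ | St=[mulR]]
step 2: [T=x | E={x↦thunk(6, ∅)} | St=[mulR]]
step 3: [T=6 | E=∅ | St=[mulR]]
step 4: [T=((λz. 4) -3) | E=∅ | St=[mulL(6)]]
step 5: [T=(λz. 4) | E=∅ | St=[thunk :: mulL(6)]]
step 6: [T=4 | E={z↦thunk(-3, ∅)} | St=[mulL(6)]]
→ final value 24

Answer: 24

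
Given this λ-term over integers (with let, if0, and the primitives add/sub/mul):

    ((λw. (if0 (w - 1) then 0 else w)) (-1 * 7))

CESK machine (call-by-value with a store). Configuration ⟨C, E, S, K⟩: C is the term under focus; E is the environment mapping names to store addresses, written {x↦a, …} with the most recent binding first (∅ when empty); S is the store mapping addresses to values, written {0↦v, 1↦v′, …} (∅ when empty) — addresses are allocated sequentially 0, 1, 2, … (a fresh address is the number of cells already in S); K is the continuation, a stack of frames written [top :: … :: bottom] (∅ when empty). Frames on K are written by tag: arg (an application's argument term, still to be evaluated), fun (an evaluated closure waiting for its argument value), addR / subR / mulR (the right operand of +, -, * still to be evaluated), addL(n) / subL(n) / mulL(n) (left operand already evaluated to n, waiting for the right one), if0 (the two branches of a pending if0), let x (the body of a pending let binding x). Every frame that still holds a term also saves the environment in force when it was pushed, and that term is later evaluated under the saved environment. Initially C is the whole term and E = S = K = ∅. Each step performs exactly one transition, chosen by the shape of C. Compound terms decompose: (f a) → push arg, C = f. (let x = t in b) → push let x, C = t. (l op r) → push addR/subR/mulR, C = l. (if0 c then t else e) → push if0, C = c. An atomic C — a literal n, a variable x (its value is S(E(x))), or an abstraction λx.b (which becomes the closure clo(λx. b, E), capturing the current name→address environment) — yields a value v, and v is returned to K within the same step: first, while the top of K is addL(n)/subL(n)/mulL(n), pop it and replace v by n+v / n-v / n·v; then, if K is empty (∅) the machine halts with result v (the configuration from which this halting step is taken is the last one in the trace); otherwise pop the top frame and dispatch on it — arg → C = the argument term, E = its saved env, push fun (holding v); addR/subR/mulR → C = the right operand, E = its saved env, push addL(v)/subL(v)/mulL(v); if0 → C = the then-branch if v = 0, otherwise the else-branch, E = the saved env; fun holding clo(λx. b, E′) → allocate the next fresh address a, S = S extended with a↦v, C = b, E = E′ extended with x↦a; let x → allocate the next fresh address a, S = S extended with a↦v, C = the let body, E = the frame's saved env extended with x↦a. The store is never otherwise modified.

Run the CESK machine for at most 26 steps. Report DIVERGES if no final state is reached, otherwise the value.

Answer: -7

Derivation:
[0] ⟨C=((λw. (if0 (w - 1) then 0 else w)) (-1 * 7)); E=∅; S=∅; K=∅⟩
[1] ⟨C=(λw. (if0 (w - 1) then 0 else w)); E=∅; S=∅; K=[arg]⟩
[2] ⟨C=(-1 * 7); E=∅; S=∅; K=[fun]⟩
[3] ⟨C=-1; E=∅; S=∅; K=[mulR :: fun]⟩
[4] ⟨C=7; E=∅; S=∅; K=[mulL(-1) :: fun]⟩
[5] ⟨C=(if0 (w - 1) then 0 else w); E={w↦0}; S={0↦-7}; K=∅⟩
[6] ⟨C=(w - 1); E={w↦0}; S={0↦-7}; K=[if0]⟩
[7] ⟨C=w; E={w↦0}; S={0↦-7}; K=[subR :: if0]⟩
[8] ⟨C=1; E={w↦0}; S={0↦-7}; K=[subL(-7) :: if0]⟩
[9] ⟨C=w; E={w↦0}; S={0↦-7}; K=∅⟩
→ final value -7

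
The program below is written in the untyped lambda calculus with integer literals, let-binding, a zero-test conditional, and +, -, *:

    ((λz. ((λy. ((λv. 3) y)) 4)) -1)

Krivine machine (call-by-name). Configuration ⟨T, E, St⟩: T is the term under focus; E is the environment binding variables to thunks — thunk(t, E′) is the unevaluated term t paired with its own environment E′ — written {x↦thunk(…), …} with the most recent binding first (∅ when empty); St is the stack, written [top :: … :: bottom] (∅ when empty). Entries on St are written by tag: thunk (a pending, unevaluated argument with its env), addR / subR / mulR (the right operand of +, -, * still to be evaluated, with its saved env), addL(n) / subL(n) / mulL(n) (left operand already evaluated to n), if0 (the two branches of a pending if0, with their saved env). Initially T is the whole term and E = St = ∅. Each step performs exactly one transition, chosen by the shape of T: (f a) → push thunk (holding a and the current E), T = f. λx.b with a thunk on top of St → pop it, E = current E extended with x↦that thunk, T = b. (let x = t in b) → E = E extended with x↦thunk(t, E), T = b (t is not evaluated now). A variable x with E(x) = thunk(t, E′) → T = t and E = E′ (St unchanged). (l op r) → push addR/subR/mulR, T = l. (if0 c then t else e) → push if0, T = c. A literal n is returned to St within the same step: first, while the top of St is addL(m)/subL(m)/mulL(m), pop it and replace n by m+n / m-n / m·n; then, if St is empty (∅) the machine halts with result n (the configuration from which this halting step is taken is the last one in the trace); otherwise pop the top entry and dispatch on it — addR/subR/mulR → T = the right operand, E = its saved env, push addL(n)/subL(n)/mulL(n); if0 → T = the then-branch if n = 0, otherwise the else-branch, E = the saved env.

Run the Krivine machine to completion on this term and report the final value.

Answer: 3

Derivation:
t=0: [T=((λz. ((λy. ((λv. 3) y)) 4)) -1) | E=∅ | St=∅]
t=1: [T=(λz. ((λy. ((λv. 3) y)) 4)) | E=∅ | St=[thunk]]
t=2: [T=((λy. ((λv. 3) y)) 4) | E={z↦thunk(-1, ∅)} | St=∅]
t=3: [T=(λy. ((λv. 3) y)) | E={z↦thunk(-1, ∅)} | St=[thunk]]
t=4: [T=((λv. 3) y) | E={y↦thunk(4, {z↦thunk(-1, ∅)}), z↦thunk(-1, ∅)} | St=∅]
t=5: [T=(λv. 3) | E={y↦thunk(4, {z↦thunk(-1, ∅)}), z↦thunk(-1, ∅)} | St=[thunk]]
t=6: [T=3 | E={v↦thunk(y, {y↦thunk(4, {z↦thunk(-1, ∅)}), z↦thunk(-1, ∅)}), y↦thunk(4, {z↦thunk(-1, ∅)}), z↦thunk(-1, ∅)} | St=∅]
→ final value 3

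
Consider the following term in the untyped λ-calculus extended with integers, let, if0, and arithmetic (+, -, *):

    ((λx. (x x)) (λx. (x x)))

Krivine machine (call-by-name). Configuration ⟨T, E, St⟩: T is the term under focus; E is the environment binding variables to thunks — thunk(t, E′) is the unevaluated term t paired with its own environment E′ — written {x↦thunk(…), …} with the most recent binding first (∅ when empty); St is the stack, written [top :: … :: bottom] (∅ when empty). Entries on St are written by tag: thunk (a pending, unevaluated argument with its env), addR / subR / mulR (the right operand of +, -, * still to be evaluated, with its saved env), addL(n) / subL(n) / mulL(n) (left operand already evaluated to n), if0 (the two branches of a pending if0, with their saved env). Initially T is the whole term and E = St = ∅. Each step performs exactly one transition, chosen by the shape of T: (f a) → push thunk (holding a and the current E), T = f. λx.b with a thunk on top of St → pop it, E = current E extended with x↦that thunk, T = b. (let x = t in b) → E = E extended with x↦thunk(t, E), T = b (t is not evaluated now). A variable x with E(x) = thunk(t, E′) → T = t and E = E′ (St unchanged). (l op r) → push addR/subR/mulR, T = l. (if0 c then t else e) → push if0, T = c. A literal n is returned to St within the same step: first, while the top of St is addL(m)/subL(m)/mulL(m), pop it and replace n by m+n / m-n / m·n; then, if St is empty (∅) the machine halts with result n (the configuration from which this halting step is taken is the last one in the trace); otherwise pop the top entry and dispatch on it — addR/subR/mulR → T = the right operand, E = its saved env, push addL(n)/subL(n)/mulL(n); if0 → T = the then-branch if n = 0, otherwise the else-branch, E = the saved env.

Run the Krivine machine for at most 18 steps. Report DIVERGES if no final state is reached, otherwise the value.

Answer: DIVERGES (no final state within 18 steps)

Execution trace:
0. <T=((λx. (x x)) (λx. (x x))), E=∅, St=∅>
1. <T=(λx. (x x)), E=∅, St=[thunk]>
2. <T=(x x), E={x↦thunk((λx. (x x)), ∅)}, St=∅>
3. <T=x, E={x↦thunk((λx. (x x)), ∅)}, St=[thunk]>
4. <T=(λx. (x x)), E=∅, St=[thunk]>
5. <T=(x x), E={x↦thunk(x, {x↦thunk((λx. (x x)), ∅)})}, St=∅>
6. <T=x, E={x↦thunk(x, {x↦thunk((λx. (x x)), ∅)})}, St=[thunk]>
7. <T=x, E={x↦thunk((λx. (x x)), ∅)}, St=[thunk]>
8. <T=(λx. (x x)), E=∅, St=[thunk]>
9. <T=(x x), E={x↦thunk(x, {x↦thunk(x, {x↦thunk((λx. (x x)), ∅)})})}, St=∅>
10. <T=x, E={x↦thunk(x, {x↦thunk(x, {x↦thunk((λx. (x x)), ∅)})})}, St=[thunk]>
11. <T=x, E={x↦thunk(x, {x↦thunk((λx. (x x)), ∅)})}, St=[thunk]>
12. <T=x, E={x↦thunk((λx. (x x)), ∅)}, St=[thunk]>
13. <T=(λx. (x x)), E=∅, St=[thunk]>
14. <T=(x x), E={x↦thunk(x, {x↦thunk(x, {x↦thunk(x, {x↦thunk((λx. (x x)), ∅)})})})}, St=∅>
15. <T=x, E={x↦thunk(x, {x↦thunk(x, {x↦thunk(x, {x↦thunk((λx. (x x)), ∅)})})})}, St=[thunk]>
16. <T=x, E={x↦thunk(x, {x↦thunk(x, {x↦thunk((λx. (x x)), ∅)})})}, St=[thunk]>
17. <T=x, E={x↦thunk(x, {x↦thunk((λx. (x x)), ∅)})}, St=[thunk]>
18. <T=x, E={x↦thunk((λx. (x x)), ∅)}, St=[thunk]>
→ 18 transitions taken and the configuration is still not final: no result within 18 steps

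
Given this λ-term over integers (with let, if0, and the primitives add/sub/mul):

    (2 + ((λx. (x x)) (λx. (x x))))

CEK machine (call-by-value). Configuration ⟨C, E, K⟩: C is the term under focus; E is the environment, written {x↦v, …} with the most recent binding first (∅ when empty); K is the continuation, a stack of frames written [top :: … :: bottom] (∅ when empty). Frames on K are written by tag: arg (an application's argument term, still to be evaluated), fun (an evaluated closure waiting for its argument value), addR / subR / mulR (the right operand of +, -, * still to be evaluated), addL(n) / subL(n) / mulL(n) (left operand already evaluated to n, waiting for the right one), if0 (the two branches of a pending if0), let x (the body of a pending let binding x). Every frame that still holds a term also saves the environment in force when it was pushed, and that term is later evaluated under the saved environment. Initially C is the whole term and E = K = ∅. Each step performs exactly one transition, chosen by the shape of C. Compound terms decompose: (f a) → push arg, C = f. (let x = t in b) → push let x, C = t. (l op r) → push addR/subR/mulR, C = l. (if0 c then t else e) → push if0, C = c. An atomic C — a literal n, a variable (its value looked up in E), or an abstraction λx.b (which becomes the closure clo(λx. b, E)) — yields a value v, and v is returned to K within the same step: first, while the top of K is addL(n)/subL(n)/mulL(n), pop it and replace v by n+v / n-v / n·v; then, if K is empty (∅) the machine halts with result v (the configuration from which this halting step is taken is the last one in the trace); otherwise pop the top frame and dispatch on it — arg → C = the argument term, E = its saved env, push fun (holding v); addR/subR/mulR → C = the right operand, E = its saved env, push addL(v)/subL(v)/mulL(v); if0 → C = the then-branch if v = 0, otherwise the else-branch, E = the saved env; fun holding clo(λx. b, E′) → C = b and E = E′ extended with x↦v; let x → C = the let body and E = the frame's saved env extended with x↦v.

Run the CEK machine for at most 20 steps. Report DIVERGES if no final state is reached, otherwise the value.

Answer: DIVERGES (no final state within 20 steps)

Machine steps:
0. [C=(2 + ((λx. (x x)) (λx. (x x)))) | E=∅ | K=∅]
1. [C=2 | E=∅ | K=[addR]]
2. [C=((λx. (x x)) (λx. (x x))) | E=∅ | K=[addL(2)]]
3. [C=(λx. (x x)) | E=∅ | K=[arg :: addL(2)]]
4. [C=(λx. (x x)) | E=∅ | K=[fun :: addL(2)]]
5. [C=(x x) | E={x↦clo(λx. (x x), ∅)} | K=[addL(2)]]
6. [C=x | E={x↦clo(λx. (x x), ∅)} | K=[arg :: addL(2)]]
7. [C=x | E={x↦clo(λx. (x x), ∅)} | K=[fun :: addL(2)]]
… configuration repeats with period 3 (steps 5–7 recur indefinitely) …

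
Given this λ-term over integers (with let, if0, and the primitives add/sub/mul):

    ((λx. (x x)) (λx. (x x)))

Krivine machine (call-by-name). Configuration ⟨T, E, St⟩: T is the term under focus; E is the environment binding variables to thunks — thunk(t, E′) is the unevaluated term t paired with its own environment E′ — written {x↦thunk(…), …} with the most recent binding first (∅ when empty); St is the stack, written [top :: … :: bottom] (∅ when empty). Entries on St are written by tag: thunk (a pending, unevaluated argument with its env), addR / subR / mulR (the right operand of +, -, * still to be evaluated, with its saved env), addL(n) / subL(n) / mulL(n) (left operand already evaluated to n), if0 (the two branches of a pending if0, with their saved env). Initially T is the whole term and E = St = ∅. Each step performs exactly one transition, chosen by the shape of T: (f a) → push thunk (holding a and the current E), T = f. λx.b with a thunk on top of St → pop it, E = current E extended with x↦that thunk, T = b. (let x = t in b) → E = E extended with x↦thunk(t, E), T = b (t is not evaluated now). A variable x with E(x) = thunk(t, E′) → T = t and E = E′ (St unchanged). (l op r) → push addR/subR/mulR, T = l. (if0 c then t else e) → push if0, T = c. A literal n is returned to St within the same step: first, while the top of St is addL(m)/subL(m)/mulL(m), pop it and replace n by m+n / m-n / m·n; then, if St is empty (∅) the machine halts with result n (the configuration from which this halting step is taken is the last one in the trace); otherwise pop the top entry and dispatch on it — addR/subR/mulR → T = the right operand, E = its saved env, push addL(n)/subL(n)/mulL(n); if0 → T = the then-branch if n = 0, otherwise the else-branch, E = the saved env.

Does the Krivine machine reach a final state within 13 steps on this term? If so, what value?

Answer: DIVERGES (no final state within 13 steps)

Derivation:
[0] [T=((λx. (x x)) (λx. (x x))) | E=∅ | St=∅]
[1] [T=(λx. (x x)) | E=∅ | St=[thunk]]
[2] [T=(x x) | E={x↦thunk((λx. (x x)), ∅)} | St=∅]
[3] [T=x | E={x↦thunk((λx. (x x)), ∅)} | St=[thunk]]
[4] [T=(λx. (x x)) | E=∅ | St=[thunk]]
[5] [T=(x x) | E={x↦thunk(x, {x↦thunk((λx. (x x)), ∅)})} | St=∅]
[6] [T=x | E={x↦thunk(x, {x↦thunk((λx. (x x)), ∅)})} | St=[thunk]]
[7] [T=x | E={x↦thunk((λx. (x x)), ∅)} | St=[thunk]]
[8] [T=(λx. (x x)) | E=∅ | St=[thunk]]
[9] [T=(x x) | E={x↦thunk(x, {x↦thunk(x, {x↦thunk((λx. (x x)), ∅)})})} | St=∅]
[10] [T=x | E={x↦thunk(x, {x↦thunk(x, {x↦thunk((λx. (x x)), ∅)})})} | St=[thunk]]
[11] [T=x | E={x↦thunk(x, {x↦thunk((λx. (x x)), ∅)})} | St=[thunk]]
[12] [T=x | E={x↦thunk((λx. (x x)), ∅)} | St=[thunk]]
[13] [T=(λx. (x x)) | E=∅ | St=[thunk]]
→ 13 transitions taken and the configuration is still not final: no result within 13 steps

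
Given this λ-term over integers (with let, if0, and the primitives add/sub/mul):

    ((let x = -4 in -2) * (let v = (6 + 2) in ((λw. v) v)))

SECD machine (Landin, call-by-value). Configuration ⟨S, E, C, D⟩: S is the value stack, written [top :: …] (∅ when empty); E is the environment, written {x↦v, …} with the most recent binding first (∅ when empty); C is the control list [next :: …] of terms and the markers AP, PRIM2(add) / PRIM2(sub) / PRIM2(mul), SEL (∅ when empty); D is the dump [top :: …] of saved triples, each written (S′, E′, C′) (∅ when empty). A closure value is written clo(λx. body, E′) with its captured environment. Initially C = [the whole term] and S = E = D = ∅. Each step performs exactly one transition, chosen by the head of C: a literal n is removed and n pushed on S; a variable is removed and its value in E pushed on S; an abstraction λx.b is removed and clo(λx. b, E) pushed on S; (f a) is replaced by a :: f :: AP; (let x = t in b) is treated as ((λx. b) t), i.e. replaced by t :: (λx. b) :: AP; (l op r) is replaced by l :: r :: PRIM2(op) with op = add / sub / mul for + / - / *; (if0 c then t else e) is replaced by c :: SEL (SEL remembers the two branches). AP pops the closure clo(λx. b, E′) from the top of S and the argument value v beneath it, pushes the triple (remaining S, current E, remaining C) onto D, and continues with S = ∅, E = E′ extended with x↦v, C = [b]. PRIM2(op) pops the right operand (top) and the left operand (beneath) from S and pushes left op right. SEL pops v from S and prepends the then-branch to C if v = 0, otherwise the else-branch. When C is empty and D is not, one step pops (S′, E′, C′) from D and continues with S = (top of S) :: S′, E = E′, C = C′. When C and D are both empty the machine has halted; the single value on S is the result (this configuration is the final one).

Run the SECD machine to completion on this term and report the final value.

Answer: -16

Derivation:
[0] [S=∅ | E=∅ | C=[((let x = -4 in -2) * (let v = (6 + 2) in ((λw. v) v)))] | D=∅]
[1] [S=∅ | E=∅ | C=[(let x = -4 in -2) :: (let v = (6 + 2) in ((λw. v) v)) :: PRIM2(mul)] | D=∅]
[2] [S=∅ | E=∅ | C=[-4 :: (λx. -2) :: AP :: (let v = (6 + 2) in ((λw. v) v)) :: PRIM2(mul)] | D=∅]
[3] [S=[-4] | E=∅ | C=[(λx. -2) :: AP :: (let v = (6 + 2) in ((λw. v) v)) :: PRIM2(mul)] | D=∅]
[4] [S=[clo(λx. -2, ∅) :: -4] | E=∅ | C=[AP :: (let v = (6 + 2) in ((λw. v) v)) :: PRIM2(mul)] | D=∅]
[5] [S=∅ | E={x↦-4} | C=[-2] | D=[(∅, ∅, [(let v = (6 + 2) in ((λw. v) v)) :: PRIM2(mul)])]]
[6] [S=[-2] | E={x↦-4} | C=∅ | D=[(∅, ∅, [(let v = (6 + 2) in ((λw. v) v)) :: PRIM2(mul)])]]
[7] [S=[-2] | E=∅ | C=[(let v = (6 + 2) in ((λw. v) v)) :: PRIM2(mul)] | D=∅]
[8] [S=[-2] | E=∅ | C=[(6 + 2) :: (λv. ((λw. v) v)) :: AP :: PRIM2(mul)] | D=∅]
[9] [S=[-2] | E=∅ | C=[6 :: 2 :: PRIM2(add) :: (λv. ((λw. v) v)) :: AP :: PRIM2(mul)] | D=∅]
[10] [S=[6 :: -2] | E=∅ | C=[2 :: PRIM2(add) :: (λv. ((λw. v) v)) :: AP :: PRIM2(mul)] | D=∅]
[11] [S=[2 :: 6 :: -2] | E=∅ | C=[PRIM2(add) :: (λv. ((λw. v) v)) :: AP :: PRIM2(mul)] | D=∅]
[12] [S=[8 :: -2] | E=∅ | C=[(λv. ((λw. v) v)) :: AP :: PRIM2(mul)] | D=∅]
[13] [S=[clo(λv. ((λw. v) v), ∅) :: 8 :: -2] | E=∅ | C=[AP :: PRIM2(mul)] | D=∅]
[14] [S=∅ | E={v↦8} | C=[((λw. v) v)] | D=[([-2], ∅, [PRIM2(mul)])]]
[15] [S=∅ | E={v↦8} | C=[v :: (λw. v) :: AP] | D=[([-2], ∅, [PRIM2(mul)])]]
[16] [S=[8] | E={v↦8} | C=[(λw. v) :: AP] | D=[([-2], ∅, [PRIM2(mul)])]]
[17] [S=[clo(λw. v, {v↦8}) :: 8] | E={v↦8} | C=[AP] | D=[([-2], ∅, [PRIM2(mul)])]]
[18] [S=∅ | E={w↦8, v↦8} | C=[v] | D=[(∅, {v↦8}, ∅) :: ([-2], ∅, [PRIM2(mul)])]]
[19] [S=[8] | E={w↦8, v↦8} | C=∅ | D=[(∅, {v↦8}, ∅) :: ([-2], ∅, [PRIM2(mul)])]]
[20] [S=[8] | E={v↦8} | C=∅ | D=[([-2], ∅, [PRIM2(mul)])]]
[21] [S=[8 :: -2] | E=∅ | C=[PRIM2(mul)] | D=∅]
[22] [S=[-16] | E=∅ | C=∅ | D=∅]
→ final value -16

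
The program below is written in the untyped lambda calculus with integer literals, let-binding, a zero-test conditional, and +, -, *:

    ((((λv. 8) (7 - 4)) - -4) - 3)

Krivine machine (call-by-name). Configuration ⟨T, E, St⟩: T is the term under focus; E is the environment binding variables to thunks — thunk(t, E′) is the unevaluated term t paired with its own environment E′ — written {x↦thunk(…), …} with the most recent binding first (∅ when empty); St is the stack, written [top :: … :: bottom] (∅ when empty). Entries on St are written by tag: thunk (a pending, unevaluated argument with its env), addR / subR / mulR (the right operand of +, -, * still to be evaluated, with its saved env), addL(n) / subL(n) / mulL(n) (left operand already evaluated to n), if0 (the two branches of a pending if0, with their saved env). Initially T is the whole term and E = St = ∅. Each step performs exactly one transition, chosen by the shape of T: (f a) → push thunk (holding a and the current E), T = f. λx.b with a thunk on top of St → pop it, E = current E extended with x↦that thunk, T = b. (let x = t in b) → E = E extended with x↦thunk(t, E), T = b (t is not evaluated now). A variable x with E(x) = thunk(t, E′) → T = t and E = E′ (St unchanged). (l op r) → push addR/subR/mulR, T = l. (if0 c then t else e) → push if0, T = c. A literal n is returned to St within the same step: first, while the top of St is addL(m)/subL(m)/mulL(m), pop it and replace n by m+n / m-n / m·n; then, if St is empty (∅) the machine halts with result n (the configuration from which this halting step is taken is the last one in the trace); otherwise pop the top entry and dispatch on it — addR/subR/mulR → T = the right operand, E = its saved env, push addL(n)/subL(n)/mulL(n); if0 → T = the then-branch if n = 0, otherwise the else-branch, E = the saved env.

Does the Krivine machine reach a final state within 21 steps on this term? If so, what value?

Answer: 9

Derivation:
t=0: ⟨T=((((λv. 8) (7 - 4)) - -4) - 3); E=∅; St=∅⟩
t=1: ⟨T=(((λv. 8) (7 - 4)) - -4); E=∅; St=[subR]⟩
t=2: ⟨T=((λv. 8) (7 - 4)); E=∅; St=[subR :: subR]⟩
t=3: ⟨T=(λv. 8); E=∅; St=[thunk :: subR :: subR]⟩
t=4: ⟨T=8; E={v↦thunk((7 - 4), ∅)}; St=[subR :: subR]⟩
t=5: ⟨T=-4; E=∅; St=[subL(8) :: subR]⟩
t=6: ⟨T=3; E=∅; St=[subL(12)]⟩
→ final value 9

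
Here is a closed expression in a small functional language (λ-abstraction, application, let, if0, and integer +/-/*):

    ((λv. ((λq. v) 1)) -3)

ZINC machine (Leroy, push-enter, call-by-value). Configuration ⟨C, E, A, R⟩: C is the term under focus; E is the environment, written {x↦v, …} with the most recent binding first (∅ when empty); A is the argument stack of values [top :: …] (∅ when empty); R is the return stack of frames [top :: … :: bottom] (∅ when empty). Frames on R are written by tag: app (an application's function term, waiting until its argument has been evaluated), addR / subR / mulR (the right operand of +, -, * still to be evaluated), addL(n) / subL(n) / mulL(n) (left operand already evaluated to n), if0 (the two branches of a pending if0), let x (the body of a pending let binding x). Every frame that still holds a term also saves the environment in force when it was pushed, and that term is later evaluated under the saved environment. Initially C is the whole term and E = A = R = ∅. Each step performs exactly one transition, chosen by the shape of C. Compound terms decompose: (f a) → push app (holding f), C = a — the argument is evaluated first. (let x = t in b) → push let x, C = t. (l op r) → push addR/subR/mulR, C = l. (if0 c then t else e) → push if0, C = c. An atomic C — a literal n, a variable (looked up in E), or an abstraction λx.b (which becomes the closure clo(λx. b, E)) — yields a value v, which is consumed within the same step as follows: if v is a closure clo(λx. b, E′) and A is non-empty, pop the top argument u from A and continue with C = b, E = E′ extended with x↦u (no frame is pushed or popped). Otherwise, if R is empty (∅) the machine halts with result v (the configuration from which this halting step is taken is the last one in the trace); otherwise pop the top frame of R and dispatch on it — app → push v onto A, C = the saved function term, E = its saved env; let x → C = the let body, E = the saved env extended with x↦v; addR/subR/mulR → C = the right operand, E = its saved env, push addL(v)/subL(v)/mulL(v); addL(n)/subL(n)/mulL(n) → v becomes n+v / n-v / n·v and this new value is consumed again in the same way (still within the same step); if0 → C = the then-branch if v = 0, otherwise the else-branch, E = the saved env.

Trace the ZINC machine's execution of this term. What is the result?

Answer: -3

Machine steps:
[0] <C=((λv. ((λq. v) 1)) -3), E=∅, A=∅, R=∅>
[1] <C=-3, E=∅, A=∅, R=[app]>
[2] <C=(λv. ((λq. v) 1)), E=∅, A=[-3], R=∅>
[3] <C=((λq. v) 1), E={v↦-3}, A=∅, R=∅>
[4] <C=1, E={v↦-3}, A=∅, R=[app]>
[5] <C=(λq. v), E={v↦-3}, A=[1], R=∅>
[6] <C=v, E={q↦1, v↦-3}, A=∅, R=∅>
→ final value -3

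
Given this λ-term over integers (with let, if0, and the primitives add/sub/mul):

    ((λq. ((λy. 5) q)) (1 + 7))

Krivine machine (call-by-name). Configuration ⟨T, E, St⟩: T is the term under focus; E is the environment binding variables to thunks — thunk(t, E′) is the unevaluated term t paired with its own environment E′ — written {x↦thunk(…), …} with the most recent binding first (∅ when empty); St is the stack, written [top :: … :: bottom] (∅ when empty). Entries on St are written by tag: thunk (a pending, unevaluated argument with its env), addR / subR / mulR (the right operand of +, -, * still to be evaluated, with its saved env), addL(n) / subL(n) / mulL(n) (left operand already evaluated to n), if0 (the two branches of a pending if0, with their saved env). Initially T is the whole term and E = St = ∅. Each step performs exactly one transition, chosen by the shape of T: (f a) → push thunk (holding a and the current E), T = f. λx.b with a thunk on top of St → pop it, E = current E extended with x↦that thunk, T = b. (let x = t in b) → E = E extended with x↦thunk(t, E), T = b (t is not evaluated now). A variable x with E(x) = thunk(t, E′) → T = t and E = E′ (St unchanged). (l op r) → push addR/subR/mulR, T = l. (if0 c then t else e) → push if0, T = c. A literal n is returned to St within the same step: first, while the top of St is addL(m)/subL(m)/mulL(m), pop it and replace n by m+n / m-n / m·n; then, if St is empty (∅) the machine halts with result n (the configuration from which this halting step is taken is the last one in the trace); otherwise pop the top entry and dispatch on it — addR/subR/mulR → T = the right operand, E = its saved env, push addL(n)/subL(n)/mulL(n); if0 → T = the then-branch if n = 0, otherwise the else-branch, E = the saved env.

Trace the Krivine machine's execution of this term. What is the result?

t=0: ⟨T=((λq. ((λy. 5) q)) (1 + 7)); E=∅; St=∅⟩
t=1: ⟨T=(λq. ((λy. 5) q)); E=∅; St=[thunk]⟩
t=2: ⟨T=((λy. 5) q); E={q↦thunk((1 + 7), ∅)}; St=∅⟩
t=3: ⟨T=(λy. 5); E={q↦thunk((1 + 7), ∅)}; St=[thunk]⟩
t=4: ⟨T=5; E={y↦thunk(q, {q↦thunk((1 + 7), ∅)}), q↦thunk((1 + 7), ∅)}; St=∅⟩
→ final value 5

Answer: 5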